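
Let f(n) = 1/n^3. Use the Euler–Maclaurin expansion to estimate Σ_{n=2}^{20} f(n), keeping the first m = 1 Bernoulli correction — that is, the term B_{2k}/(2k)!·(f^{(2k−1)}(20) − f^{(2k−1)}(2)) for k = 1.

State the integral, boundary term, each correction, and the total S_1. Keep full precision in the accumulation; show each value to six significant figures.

S_1 ≈ 0.201936

∫_2^20 1/x^3 dx evaluates to 0.123750.
½[f(2) + f(20)] = ½[0.125000 + 0.000125000] = 0.0625625.
Running total after boundary: 0.186312.
k=1: B_{2}/(2)! × [f^{(1)}(20) − f^{(1)}(2)] = 1/12 × (-1.87500e-05 − (-0.187500)) = 0.0156234.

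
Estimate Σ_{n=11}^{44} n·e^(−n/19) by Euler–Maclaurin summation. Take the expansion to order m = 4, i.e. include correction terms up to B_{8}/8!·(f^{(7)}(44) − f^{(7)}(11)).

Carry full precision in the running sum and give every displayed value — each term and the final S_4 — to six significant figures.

∫_11^44 x·e^(−x/19) dx evaluates to 201.348.
Boundary: ½(f(11) + f(44)) = ½(6.16537 + 4.34228) = 5.25383.
So far: 206.602.
k=1: B_{2}/(2)! × [f^{(1)}(44) − f^{(1)}(11)] = 1/12 × (-0.129853 − 0.235995) = -0.0304873.
Running total after k=1: 206.572.
k=2: B_{4}/(4)! × [f^{(3)}(44) − f^{(3)}(11)] = −1/720 × (0.000187046 − 0.00375892) = 4.96094e-06.
Running total after k=2: 206.572.
k=3: B_{6}/(6)! × [f^{(5)}(44) − f^{(5)}(11)] = 1/30240 × (2.03267e-06 − 1.90142e-05) = -5.61558e-10.
Running total after k=3: 206.572.
k=4: B_{8}/(8)! × [f^{(7)}(44) − f^{(7)}(11)] = −1/1209600 × (9.82608e-09 − 7.64982e-08) = 5.51191e-14.

S_4 ≈ 206.572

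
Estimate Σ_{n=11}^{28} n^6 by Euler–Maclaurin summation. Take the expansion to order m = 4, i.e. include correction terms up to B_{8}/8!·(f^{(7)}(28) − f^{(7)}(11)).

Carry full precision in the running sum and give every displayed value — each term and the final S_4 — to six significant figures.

The integral term ∫_11^28 x^6 dx = 1.92478e+09.
Boundary: ½(f(11) + f(28)) = ½(1.77156e+06 + 4.81890e+08) = 2.41831e+08.
So far: 2.16661e+09.
Correction k=1: B_{2}/2! · (f^{(1)}(28) − f^{(1)}(11)) = 1/12 · (1.03262e+08 − 966306) = 8.52466e+06.
Partial sum through k=1: 2.17513e+09.
Correction k=2: B_{4}/4! · (f^{(3)}(28) − f^{(3)}(11)) = −1/720 · (2.63424e+06 − 159720) = -3436.83.
Partial sum through k=2: 2.17513e+09.
Correction k=3: B_{6}/6! · (f^{(5)}(28) − f^{(5)}(11)) = 1/30240 · (20160.0 − 7920.00) = 0.404762.
Partial sum through k=3: 2.17513e+09.
Correction k=4: B_{8}/8! · (f^{(7)}(28) − f^{(7)}(11)) = −1/1209600 · (0.00000 − 0.00000) = 0.00000.

S_4 ≈ 2.17513e+09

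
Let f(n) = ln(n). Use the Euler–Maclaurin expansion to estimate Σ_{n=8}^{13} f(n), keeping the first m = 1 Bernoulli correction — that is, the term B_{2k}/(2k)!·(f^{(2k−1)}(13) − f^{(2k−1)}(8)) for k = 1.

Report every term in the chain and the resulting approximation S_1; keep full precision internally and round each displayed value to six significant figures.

S_1 ≈ 14.0270

∫_8^13 ln(x) dx evaluates to 11.7088.
½[f(8) + f(13)] = ½[2.07944 + 2.56495] = 2.32220.
Integral + boundary = 14.0310.
Correction k=1: B_{2}/2! · (f^{(1)}(13) − f^{(1)}(8)) = 1/12 · (0.0769231 − 0.125000) = -0.00400641.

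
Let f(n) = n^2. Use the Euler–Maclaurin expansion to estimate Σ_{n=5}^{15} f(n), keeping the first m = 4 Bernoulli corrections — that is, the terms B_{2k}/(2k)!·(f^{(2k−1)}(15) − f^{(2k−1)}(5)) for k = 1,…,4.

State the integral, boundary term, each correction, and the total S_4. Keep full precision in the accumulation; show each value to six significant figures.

S_4 ≈ 1210.00

Integral: ∫_5^15 x^2 dx = 1083.33.
Endpoint term: (f(5) + f(15))/2 = (25.0000 + 225.000)/2 = 125.000.
Integral + boundary = 1208.33.
Correction k=1: B_{2}/2! · (f^{(1)}(15) − f^{(1)}(5)) = 1/12 · (30.0000 − 10.0000) = 1.66667.
Partial sum through k=1: 1210.00.
Correction k=2: B_{4}/4! · (f^{(3)}(15) − f^{(3)}(5)) = −1/720 · (0.00000 − 0.00000) = 0.00000.
Partial sum through k=2: 1210.00.
Correction k=3: B_{6}/6! · (f^{(5)}(15) − f^{(5)}(5)) = 1/30240 · (0.00000 − 0.00000) = 0.00000.
Partial sum through k=3: 1210.00.
Correction k=4: B_{8}/8! · (f^{(7)}(15) − f^{(7)}(5)) = −1/1209600 · (0.00000 − 0.00000) = 0.00000.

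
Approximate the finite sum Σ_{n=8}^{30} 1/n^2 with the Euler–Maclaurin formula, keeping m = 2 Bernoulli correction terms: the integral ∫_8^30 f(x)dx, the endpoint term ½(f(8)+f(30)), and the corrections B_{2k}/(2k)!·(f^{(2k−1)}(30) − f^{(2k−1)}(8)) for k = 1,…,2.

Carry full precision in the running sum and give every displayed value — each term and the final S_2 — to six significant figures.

S_2 ≈ 0.100353

The integral term ∫_8^30 1/x^2 dx = 0.0916667.
Boundary: ½(f(8) + f(30)) = ½(0.0156250 + 0.00111111) = 0.00836806.
So far: 0.100035.
k=1: B_{2}/(2)! × [f^{(1)}(30) − f^{(1)}(8)] = 1/12 × (-7.40741e-05 − (-0.00390625)) = 0.000319348.
Partial sum through k=1: 0.100354.
k=2: B_{4}/(4)! × [f^{(3)}(30) − f^{(3)}(8)] = −1/720 × (-9.87654e-07 − (-0.000732422)) = -1.01588e-06.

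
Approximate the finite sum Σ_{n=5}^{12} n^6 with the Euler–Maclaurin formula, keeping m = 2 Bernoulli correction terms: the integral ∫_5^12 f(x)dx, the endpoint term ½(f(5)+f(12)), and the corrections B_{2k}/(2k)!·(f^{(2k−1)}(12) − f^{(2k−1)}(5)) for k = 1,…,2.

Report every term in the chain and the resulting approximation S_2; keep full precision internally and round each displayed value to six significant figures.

S_2 ≈ 6.73106e+06

The integral term ∫_5^12 x^6 dx = 5.10767e+06.
Endpoint term: (f(5) + f(12))/2 = (15625.0 + 2.98598e+06)/2 = 1.50080e+06.
Integral + boundary = 6.60847e+06.
k=1: B_{2}/(2)! × [f^{(1)}(12) − f^{(1)}(5)] = 1/12 × (1.49299e+06 − 18750.0) = 122854.
Partial sum through k=1: 6.73133e+06.
k=2: B_{4}/(4)! × [f^{(3)}(12) − f^{(3)}(5)] = −1/720 × (207360 − 15000.0) = -267.167.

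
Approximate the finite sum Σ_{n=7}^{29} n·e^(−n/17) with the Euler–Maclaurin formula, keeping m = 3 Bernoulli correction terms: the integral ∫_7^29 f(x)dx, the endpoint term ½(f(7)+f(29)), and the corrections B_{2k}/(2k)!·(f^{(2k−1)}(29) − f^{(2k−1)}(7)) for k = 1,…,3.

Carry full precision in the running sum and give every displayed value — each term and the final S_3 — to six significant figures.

Integral: ∫_7^29 x·e^(−x/17) dx = 128.271.
Boundary: ½(f(7) + f(29)) = ½(4.63736 + 5.26675) = 4.95206.
Integral + boundary = 133.223.
Correction k=1: B_{2}/2! · (f^{(1)}(29) − f^{(1)}(7)) = 1/12 · (-0.128197 − 0.389694) = -0.0431576.
Partial sum through k=1: 133.180.
Correction k=2: B_{4}/4! · (f^{(3)}(29) − f^{(3)}(7)) = −1/720 · (0.000813244 − 0.00593306) = 7.11086e-06.
Partial sum through k=2: 133.180.
Correction k=3: B_{6}/6! · (f^{(5)}(29) − f^{(5)}(7)) = 1/30240 · (7.16289e-06 − 3.63934e-05) = -9.66618e-10.

S_3 ≈ 133.180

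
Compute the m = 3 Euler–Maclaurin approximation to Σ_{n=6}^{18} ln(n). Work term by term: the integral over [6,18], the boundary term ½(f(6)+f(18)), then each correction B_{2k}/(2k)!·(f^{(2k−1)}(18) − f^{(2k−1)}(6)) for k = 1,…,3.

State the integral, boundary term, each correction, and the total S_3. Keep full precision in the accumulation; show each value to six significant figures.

The integral term ∫_6^18 ln(x) dx = 29.2761.
½[f(6) + f(18)] = ½[1.79176 + 2.89037] = 2.34107.
Integral + boundary = 31.6172.
k=1: B_{2}/(2)! × [f^{(1)}(18) − f^{(1)}(6)] = 1/12 × (0.0555556 − 0.166667) = -0.00925926.
Partial sum through k=1: 31.6079.
k=2: B_{4}/(4)! × [f^{(3)}(18) − f^{(3)}(6)] = −1/720 × (0.000342936 − 0.00925926) = 1.23838e-05.
Partial sum through k=2: 31.6080.
k=3: B_{6}/(6)! × [f^{(5)}(18) − f^{(5)}(6)] = 1/30240 × (1.27013e-05 − 0.00308642) = -1.01644e-07.

S_3 ≈ 31.6080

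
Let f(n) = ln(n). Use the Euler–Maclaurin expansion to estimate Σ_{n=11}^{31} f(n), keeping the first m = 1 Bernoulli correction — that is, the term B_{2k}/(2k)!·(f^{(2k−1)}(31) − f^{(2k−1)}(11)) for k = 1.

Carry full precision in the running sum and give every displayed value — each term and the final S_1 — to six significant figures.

Integral: ∫_11^31 ln(x) dx = 60.0768.
Endpoint term: (f(11) + f(31))/2 = (2.39790 + 3.43399)/2 = 2.91594.
Running total after boundary: 62.9927.
Order-1 term: 1/12 · (0.0322581 − 0.0909091) = -0.00488759.

S_1 ≈ 62.9878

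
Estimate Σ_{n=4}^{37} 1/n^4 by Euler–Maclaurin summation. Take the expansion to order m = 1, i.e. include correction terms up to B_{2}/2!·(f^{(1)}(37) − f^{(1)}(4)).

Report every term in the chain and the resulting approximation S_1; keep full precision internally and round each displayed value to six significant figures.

S_1 ≈ 0.00748066

The integral term ∫_4^37 1/x^4 dx = 0.00520175.
½[f(4) + f(37)] = ½[0.00390625 + 5.33572e-07] = 0.00195339.
Running total after boundary: 0.00715514.
Correction k=1: B_{2}/2! · (f^{(1)}(37) − f^{(1)}(4)) = 1/12 · (-5.76835e-08 − (-0.00390625)) = 0.000325516.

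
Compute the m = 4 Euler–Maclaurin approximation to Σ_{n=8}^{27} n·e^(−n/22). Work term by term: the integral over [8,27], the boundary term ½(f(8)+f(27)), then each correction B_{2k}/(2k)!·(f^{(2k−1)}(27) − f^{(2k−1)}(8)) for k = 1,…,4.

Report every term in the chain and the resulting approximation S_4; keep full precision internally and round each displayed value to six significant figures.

S_4 ≈ 149.538

The integral term ∫_8^27 x·e^(−x/22) dx = 142.843.
Endpoint term: (f(8) + f(27))/2 = (5.56115 + 7.91345)/2 = 6.73730.
Running total after boundary: 149.580.
k=1: B_{2}/(2)! × [f^{(1)}(27) − f^{(1)}(8)] = 1/12 × (-0.0666116 − 0.442364) = -0.0424147.
Running total after k=1: 149.538.
k=2: B_{4}/(4)! × [f^{(3)}(27) − f^{(3)}(8)] = −1/720 × (0.00107349 − 0.00378647) = 3.76803e-06.
Running total after k=2: 149.538.
k=3: B_{6}/(6)! × [f^{(5)}(27) − f^{(5)}(8)] = 1/30240 × (4.72027e-06 − 1.37582e-05) = -2.98873e-10.
Running total after k=3: 149.538.
k=4: B_{8}/(8)! × [f^{(7)}(27) − f^{(7)}(8)] = −1/1209600 × (1.49227e-08 − 4.06882e-08) = 2.13009e-14.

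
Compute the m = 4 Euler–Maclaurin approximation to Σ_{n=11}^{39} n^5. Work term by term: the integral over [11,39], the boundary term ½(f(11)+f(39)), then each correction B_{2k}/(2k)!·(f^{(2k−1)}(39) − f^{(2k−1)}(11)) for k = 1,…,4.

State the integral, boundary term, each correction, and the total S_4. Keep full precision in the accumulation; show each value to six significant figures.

S_4 ≈ 6.32312e+08

Integral: ∫_11^39 x^5 dx = 5.86162e+08.
Endpoint term: (f(11) + f(39))/2 = (161051 + 9.02242e+07)/2 = 4.51926e+07.
So far: 6.31355e+08.
k=1: B_{2}/(2)! × [f^{(1)}(39) − f^{(1)}(11)] = 1/12 × (1.15672e+07 − 73205.0) = 957833.
Partial sum through k=1: 6.32312e+08.
k=2: B_{4}/(4)! × [f^{(3)}(39) − f^{(3)}(11)] = −1/720 × (91260.0 − 7260.00) = -116.667.
Partial sum through k=2: 6.32312e+08.
k=3: B_{6}/(6)! × [f^{(5)}(39) − f^{(5)}(11)] = 1/30240 × (120.000 − 120.000) = 0.00000.
Partial sum through k=3: 6.32312e+08.
k=4: B_{8}/(8)! × [f^{(7)}(39) − f^{(7)}(11)] = −1/1209600 × (0.00000 − 0.00000) = 0.00000.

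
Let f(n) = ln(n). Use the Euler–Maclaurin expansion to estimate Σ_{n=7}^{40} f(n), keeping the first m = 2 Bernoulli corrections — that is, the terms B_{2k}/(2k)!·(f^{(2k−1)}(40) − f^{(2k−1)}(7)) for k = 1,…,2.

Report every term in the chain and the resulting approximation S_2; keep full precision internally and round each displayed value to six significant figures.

S_2 ≈ 103.741

Integral: ∫_7^40 ln(x) dx = 100.934.
½[f(7) + f(40)] = ½[1.94591 + 3.68888] = 2.81739.
So far: 103.751.
Order-1 term: 1/12 · (0.0250000 − 0.142857) = -0.00982143.
After k=1: 103.741.
Order-2 term: −1/720 · (3.12500e-05 − 0.00583090) = 8.05507e-06.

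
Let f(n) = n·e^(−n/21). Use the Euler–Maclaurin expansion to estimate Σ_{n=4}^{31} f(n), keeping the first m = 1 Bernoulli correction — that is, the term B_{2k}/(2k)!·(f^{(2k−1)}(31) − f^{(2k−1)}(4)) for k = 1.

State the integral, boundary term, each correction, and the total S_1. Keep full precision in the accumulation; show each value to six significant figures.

S_1 ≈ 189.548

∫_4^31 x·e^(−x/21) dx evaluates to 184.418.
Boundary: ½(f(4) + f(31)) = ½(3.30626 + 7.08370) = 5.19498.
So far: 189.613.
Correction k=1: B_{2}/2! · (f^{(1)}(31) − f^{(1)}(4)) = 1/12 · (-0.108813 − 0.669124) = -0.0648281.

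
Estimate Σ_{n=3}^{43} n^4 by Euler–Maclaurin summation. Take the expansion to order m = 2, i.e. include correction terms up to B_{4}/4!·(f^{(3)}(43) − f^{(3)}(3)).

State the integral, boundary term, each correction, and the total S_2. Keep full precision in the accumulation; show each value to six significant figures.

S_2 ≈ 3.11376e+07

The integral term ∫_3^43 x^4 dx = 2.94016e+07.
Boundary: ½(f(3) + f(43)) = ½(81.0000 + 3.41880e+06) = 1.70944e+06.
So far: 3.11111e+07.
Correction k=1: B_{2}/2! · (f^{(1)}(43) − f^{(1)}(3)) = 1/12 · (318028 − 108.000) = 26493.3.
Running total after k=1: 3.11376e+07.
Correction k=2: B_{4}/4! · (f^{(3)}(43) − f^{(3)}(3)) = −1/720 · (1032.00 − 72.0000) = -1.33333.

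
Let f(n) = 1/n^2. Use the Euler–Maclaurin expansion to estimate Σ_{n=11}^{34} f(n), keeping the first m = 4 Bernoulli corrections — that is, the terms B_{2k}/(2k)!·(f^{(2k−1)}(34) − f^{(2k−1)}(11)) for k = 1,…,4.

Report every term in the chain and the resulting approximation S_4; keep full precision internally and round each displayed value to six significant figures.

The integral term ∫_11^34 1/x^2 dx = 0.0614973.
Endpoint term: (f(11) + f(34))/2 = (0.00826446 + 0.000865052)/2 = 0.00456476.
Integral + boundary = 0.0660621.
Correction k=1: B_{2}/2! · (f^{(1)}(34) − f^{(1)}(11)) = 1/12 · (-5.08854e-05 − (-0.00150263)) = 0.000120979.
Partial sum through k=1: 0.0661831.
Correction k=2: B_{4}/4! · (f^{(3)}(34) − f^{(3)}(11)) = −1/720 · (-5.28222e-07 − (-0.000149021)) = -2.06240e-07.
Partial sum through k=2: 0.0661829.
Correction k=3: B_{6}/6! · (f^{(5)}(34) − f^{(5)}(11)) = 1/30240 · (-1.37082e-08 − (-3.69474e-05)) = 1.22135e-09.
Partial sum through k=3: 0.0661829.
Correction k=4: B_{8}/8! · (f^{(7)}(34) − f^{(7)}(11)) = −1/1209600 · (-6.64065e-10 − (-1.70996e-05)) = -1.41360e-11.

S_4 ≈ 0.0661829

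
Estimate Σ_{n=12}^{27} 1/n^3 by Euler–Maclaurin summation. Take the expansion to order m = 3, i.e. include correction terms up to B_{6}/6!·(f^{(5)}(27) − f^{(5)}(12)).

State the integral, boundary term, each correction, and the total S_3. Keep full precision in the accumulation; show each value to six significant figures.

The integral term ∫_12^27 1/x^3 dx = 0.00278635.
Endpoint term: (f(12) + f(27))/2 = (0.000578704 + 5.08053e-05)/2 = 0.000314754.
So far: 0.00310111.
Order-1 term: 1/12 · (-5.64503e-06 − (-0.000144676)) = 1.15859e-05.
Running total after k=1: 0.00311269.
Order-2 term: −1/720 · (-1.54870e-07 − (-2.00939e-05)) = -2.76931e-08.
Running total after k=2: 0.00311266.
Order-3 term: 1/30240 · (-8.92258e-09 − (-5.86071e-06)) = 1.93512e-10.

S_3 ≈ 0.00311266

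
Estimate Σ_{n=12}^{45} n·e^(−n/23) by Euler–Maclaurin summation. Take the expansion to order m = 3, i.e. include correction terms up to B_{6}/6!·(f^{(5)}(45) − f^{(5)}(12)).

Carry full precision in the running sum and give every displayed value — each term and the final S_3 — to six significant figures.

∫_12^45 x·e^(−x/23) dx evaluates to 256.687.
Boundary: ½(f(12) + f(45)) = ½(7.12185 + 6.36071) = 6.74128.
So far: 263.429.
Order-1 term: 1/12 · (-0.135204 − 0.283842) = -0.0349205.
Running total after k=1: 263.394.
Order-2 term: −1/720 · (0.000278818 − 0.00278037) = 3.47438e-06.
Running total after k=2: 263.394.
Order-3 term: 1/30240 · (1.53728e-06 − 9.49751e-06) = -2.63235e-10.

S_3 ≈ 263.394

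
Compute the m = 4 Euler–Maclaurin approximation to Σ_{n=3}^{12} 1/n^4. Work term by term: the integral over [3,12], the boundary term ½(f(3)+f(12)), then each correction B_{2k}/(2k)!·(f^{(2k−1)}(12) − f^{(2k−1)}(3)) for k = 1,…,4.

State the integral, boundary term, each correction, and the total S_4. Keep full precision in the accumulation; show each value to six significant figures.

The integral term ∫_3^12 1/x^4 dx = 0.0121528.
Endpoint term: (f(3) + f(12))/2 = (0.0123457 + 4.82253e-05)/2 = 0.00619695.
Integral + boundary = 0.0183497.
Correction k=1: B_{2}/2! · (f^{(1)}(12) − f^{(1)}(3)) = 1/12 · (-1.60751e-05 − (-0.0164609)) = 0.00137040.
Running total after k=1: 0.0197201.
Correction k=2: B_{4}/4! · (f^{(3)}(12) − f^{(3)}(3)) = −1/720 · (-3.34898e-06 − (-0.0548697)) = -7.62032e-05.
Running total after k=2: 0.0196439.
Correction k=3: B_{6}/6! · (f^{(5)}(12) − f^{(5)}(3)) = 1/30240 · (-1.30238e-06 − (-0.341411)) = 1.12900e-05.
Running total after k=3: 0.0196552.
Correction k=4: B_{8}/8! · (f^{(7)}(12) − f^{(7)}(3)) = −1/1209600 · (-8.13988e-07 − (-3.41411)) = -2.82251e-06.

S_4 ≈ 0.0196524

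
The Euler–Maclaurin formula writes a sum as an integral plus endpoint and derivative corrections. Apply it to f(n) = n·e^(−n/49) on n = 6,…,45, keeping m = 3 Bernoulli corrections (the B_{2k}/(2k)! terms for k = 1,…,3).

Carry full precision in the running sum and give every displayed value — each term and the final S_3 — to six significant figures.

S_3 ≈ 557.400

Integral: ∫_6^45 x·e^(−x/49) dx = 545.826.
Endpoint term: (f(6) + f(45))/2 = (5.30851 + 17.9627)/2 = 11.6356.
Running total after boundary: 557.462.
Order-1 term: 1/12 · (0.0325853 − 0.776414) = -0.0619857.
Running total after k=1: 557.400.
Order-2 term: −1/720 · (0.000346075 − 0.00106036) = 9.92058e-07.
Running total after k=2: 557.400.
Order-3 term: 1/30240 · (2.82623e-07 − 7.48581e-07) = -1.54086e-11.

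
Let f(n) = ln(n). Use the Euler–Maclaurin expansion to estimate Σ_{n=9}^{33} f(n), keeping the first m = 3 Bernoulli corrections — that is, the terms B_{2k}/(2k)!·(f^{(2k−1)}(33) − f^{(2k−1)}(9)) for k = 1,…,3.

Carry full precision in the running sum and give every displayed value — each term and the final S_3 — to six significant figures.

Integral: ∫_9^33 ln(x) dx = 71.6097.
Endpoint term: (f(9) + f(33))/2 = (2.19722 + 3.49651)/2 = 2.84687.
So far: 74.4566.
k=1: B_{2}/(2)! × [f^{(1)}(33) − f^{(1)}(9)] = 1/12 × (0.0303030 − 0.111111) = -0.00673401.
Running total after k=1: 74.4499.
k=2: B_{4}/(4)! × [f^{(3)}(33) − f^{(3)}(9)] = −1/720 × (5.56529e-05 − 0.00274348) = 3.73310e-06.
Running total after k=2: 74.4499.
k=3: B_{6}/(6)! × [f^{(5)}(33) − f^{(5)}(9)] = 1/30240 × (6.13256e-07 − 0.000406442) = -1.34203e-08.

S_3 ≈ 74.4499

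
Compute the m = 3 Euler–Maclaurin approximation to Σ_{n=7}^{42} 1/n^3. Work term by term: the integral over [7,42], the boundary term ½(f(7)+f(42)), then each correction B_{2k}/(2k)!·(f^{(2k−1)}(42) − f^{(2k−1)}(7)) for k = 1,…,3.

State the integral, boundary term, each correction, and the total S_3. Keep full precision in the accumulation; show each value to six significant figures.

Integral: ∫_7^42 1/x^3 dx = 0.00992063.
Boundary: ½(f(7) + f(42)) = ½(0.00291545 + 1.34975e-05) = 0.00146447.
So far: 0.0113851.
k=1: B_{2}/(2)! × [f^{(1)}(42) − f^{(1)}(7)] = 1/12 × (-9.64104e-07 − (-0.00124948)) = 0.000104043.
After k=1: 0.0114892.
k=2: B_{4}/(4)! × [f^{(3)}(42) − f^{(3)}(7)] = −1/720 × (-1.09309e-08 − (-0.000509992)) = -7.08306e-07.
After k=2: 0.0114884.
k=3: B_{6}/(6)! × [f^{(5)}(42) − f^{(5)}(7)] = 1/30240 × (-2.60259e-10 − (-0.000437136)) = 1.44555e-08.

S_3 ≈ 0.0114885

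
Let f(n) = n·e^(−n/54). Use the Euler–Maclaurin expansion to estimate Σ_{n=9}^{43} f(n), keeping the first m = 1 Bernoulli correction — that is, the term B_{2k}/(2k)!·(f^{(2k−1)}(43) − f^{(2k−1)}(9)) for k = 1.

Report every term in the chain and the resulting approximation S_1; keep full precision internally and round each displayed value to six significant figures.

S_1 ≈ 530.867

Integral: ∫_9^43 x·e^(−x/54) dx = 517.413.
Endpoint term: (f(9) + f(43))/2 = (7.61834 + 19.3928)/2 = 13.5056.
Integral + boundary = 530.918.
k=1: B_{2}/(2)! × [f^{(1)}(43) − f^{(1)}(9)] = 1/12 × (0.0918696 − 0.705401) = -0.0511277.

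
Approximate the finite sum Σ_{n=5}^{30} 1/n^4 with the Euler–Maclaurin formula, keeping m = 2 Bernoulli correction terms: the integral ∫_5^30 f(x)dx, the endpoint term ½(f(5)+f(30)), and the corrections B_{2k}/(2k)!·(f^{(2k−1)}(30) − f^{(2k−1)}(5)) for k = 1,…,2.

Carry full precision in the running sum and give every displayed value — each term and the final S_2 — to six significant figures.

The integral term ∫_5^30 1/x^4 dx = 0.00265432.
½[f(5) + f(30)] = ½[0.00160000 + 1.23457e-06] = 0.000800617.
So far: 0.00345494.
Order-1 term: 1/12 · (-1.64609e-07 − (-0.00128000)) = 0.000106653.
After k=1: 0.00356159.
Order-2 term: −1/720 · (-5.48697e-09 − (-0.00153600)) = -2.13333e-06.

S_2 ≈ 0.00355946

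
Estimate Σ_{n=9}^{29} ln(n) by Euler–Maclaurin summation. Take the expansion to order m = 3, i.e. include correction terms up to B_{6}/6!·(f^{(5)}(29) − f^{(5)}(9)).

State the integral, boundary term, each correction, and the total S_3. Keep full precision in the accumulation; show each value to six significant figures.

The integral term ∫_9^29 ln(x) dx = 57.8766.
½[f(9) + f(29)] = ½[2.19722 + 3.36730] = 2.78226.
So far: 60.6588.
k=1: B_{2}/(2)! × [f^{(1)}(29) − f^{(1)}(9)] = 1/12 × (0.0344828 − 0.111111) = -0.00638570.
Partial sum through k=1: 60.6524.
k=2: B_{4}/(4)! × [f^{(3)}(29) − f^{(3)}(9)] = −1/720 × (8.20042e-05 − 0.00274348) = 3.69650e-06.
Partial sum through k=2: 60.6524.
k=3: B_{6}/(6)! × [f^{(5)}(29) − f^{(5)}(9)] = 1/30240 × (1.17010e-06 − 0.000406442) = -1.34019e-08.

S_3 ≈ 60.6524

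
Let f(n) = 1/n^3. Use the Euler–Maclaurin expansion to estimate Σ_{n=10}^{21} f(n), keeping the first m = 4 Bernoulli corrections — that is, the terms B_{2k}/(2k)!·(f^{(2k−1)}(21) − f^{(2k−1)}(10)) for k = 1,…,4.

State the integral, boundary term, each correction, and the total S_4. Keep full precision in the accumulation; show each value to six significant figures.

∫_10^21 1/x^3 dx evaluates to 0.00386621.
Boundary: ½(f(10) + f(21)) = ½(0.00100000 + 0.000107980) = 0.000553990.
Running total after boundary: 0.00442020.
k=1: B_{2}/(2)! × [f^{(1)}(21) − f^{(1)}(10)] = 1/12 × (-1.54257e-05 − (-0.000300000)) = 2.37145e-05.
Running total after k=1: 0.00444392.
k=2: B_{4}/(4)! × [f^{(3)}(21) − f^{(3)}(10)] = −1/720 × (-6.99577e-07 − (-6.00000e-05)) = -8.23617e-08.
Running total after k=2: 0.00444384.
k=3: B_{6}/(6)! × [f^{(5)}(21) − f^{(5)}(10)] = 1/30240 × (-6.66264e-08 − (-2.52000e-05)) = 8.31130e-10.
Running total after k=3: 0.00444384.
k=4: B_{8}/(8)! × [f^{(7)}(21) − f^{(7)}(10)] = −1/1209600 × (-1.08778e-08 − (-1.81440e-05)) = -1.49910e-11.

S_4 ≈ 0.00444384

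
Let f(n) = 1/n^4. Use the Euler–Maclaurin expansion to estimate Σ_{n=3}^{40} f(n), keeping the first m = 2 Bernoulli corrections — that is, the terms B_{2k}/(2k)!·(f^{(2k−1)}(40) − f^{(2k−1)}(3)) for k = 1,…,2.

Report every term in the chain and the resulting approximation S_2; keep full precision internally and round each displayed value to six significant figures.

∫_3^40 1/x^4 dx evaluates to 0.0123405.
Boundary: ½(f(3) + f(40)) = ½(0.0123457 + 3.90625e-07) = 0.00617303.
Integral + boundary = 0.0185135.
Correction k=1: B_{2}/2! · (f^{(1)}(40) − f^{(1)}(3)) = 1/12 · (-3.90625e-08 − (-0.0164609)) = 0.00137174.
Running total after k=1: 0.0198852.
Correction k=2: B_{4}/4! · (f^{(3)}(40) − f^{(3)}(3)) = −1/720 · (-7.32422e-10 − (-0.0548697)) = -7.62079e-05.

S_2 ≈ 0.0198090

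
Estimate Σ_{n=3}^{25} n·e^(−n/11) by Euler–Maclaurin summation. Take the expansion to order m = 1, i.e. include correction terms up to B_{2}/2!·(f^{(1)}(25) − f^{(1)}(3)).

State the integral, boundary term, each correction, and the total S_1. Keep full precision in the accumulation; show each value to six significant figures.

S_1 ≈ 78.8128

Integral: ∫_3^25 x·e^(−x/11) dx = 76.4401.
½[f(3) + f(25)] = ½[2.28390 + 2.57577] = 2.42984.
Integral + boundary = 78.8699.
Correction k=1: B_{2}/2! · (f^{(1)}(25) − f^{(1)}(3)) = 1/12 · (-0.131130 − 0.553673) = -0.0570669.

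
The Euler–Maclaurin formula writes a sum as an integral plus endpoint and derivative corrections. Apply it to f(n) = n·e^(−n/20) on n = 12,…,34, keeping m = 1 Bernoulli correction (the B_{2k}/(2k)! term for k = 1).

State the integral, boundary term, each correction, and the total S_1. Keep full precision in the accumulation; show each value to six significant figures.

Integral: ∫_12^34 x·e^(−x/20) dx = 153.941.
Endpoint term: (f(12) + f(34))/2 = (6.58574 + 6.21124)/2 = 6.39849.
So far: 160.340.
k=1: B_{2}/(2)! × [f^{(1)}(34) − f^{(1)}(12)] = 1/12 × (-0.127878 − 0.219525) = -0.0289503.

S_1 ≈ 160.311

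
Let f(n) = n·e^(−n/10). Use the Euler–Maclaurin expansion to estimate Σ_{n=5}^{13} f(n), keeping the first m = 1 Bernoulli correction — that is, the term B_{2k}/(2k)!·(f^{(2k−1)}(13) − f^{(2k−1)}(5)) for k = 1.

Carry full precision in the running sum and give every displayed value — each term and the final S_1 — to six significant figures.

S_1 ≈ 31.5530

The integral term ∫_5^13 x·e^(−x/10) dx = 28.2973.
Endpoint term: (f(5) + f(13))/2 = (3.03265 + 3.54291)/2 = 3.28778.
Running total after boundary: 31.5851.
Order-1 term: 1/12 · (-0.0817595 − 0.303265) = -0.0320854.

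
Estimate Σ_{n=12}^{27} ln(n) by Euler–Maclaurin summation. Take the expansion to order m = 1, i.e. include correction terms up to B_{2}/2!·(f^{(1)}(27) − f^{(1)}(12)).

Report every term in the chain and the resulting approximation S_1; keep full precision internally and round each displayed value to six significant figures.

The integral term ∫_12^27 ln(x) dx = 44.1687.
½[f(12) + f(27)] = ½[2.48491 + 3.29584] = 2.89037.
Running total after boundary: 47.0591.
Correction k=1: B_{2}/2! · (f^{(1)}(27) − f^{(1)}(12)) = 1/12 · (0.0370370 − 0.0833333) = -0.00385802.

S_1 ≈ 47.0552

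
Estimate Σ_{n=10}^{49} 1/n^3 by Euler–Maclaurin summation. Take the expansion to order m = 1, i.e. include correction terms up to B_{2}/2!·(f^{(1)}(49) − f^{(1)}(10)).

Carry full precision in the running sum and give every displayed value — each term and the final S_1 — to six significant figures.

S_1 ≈ 0.00532096

The integral term ∫_10^49 1/x^3 dx = 0.00479175.
½[f(10) + f(49)] = ½[0.00100000 + 8.49986e-06] = 0.000504250.
Running total after boundary: 0.00529600.
k=1: B_{2}/(2)! × [f^{(1)}(49) − f^{(1)}(10)] = 1/12 × (-5.20400e-07 − (-0.000300000)) = 2.49566e-05.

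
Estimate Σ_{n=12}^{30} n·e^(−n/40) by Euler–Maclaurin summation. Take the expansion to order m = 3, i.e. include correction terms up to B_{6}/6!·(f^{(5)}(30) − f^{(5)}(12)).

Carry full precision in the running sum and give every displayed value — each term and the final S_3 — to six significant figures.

S_3 ≈ 229.773

∫_12^30 x·e^(−x/40) dx evaluates to 218.276.
Boundary: ½(f(12) + f(30)) = ½(8.88982 + 14.1710) = 11.5304.
Integral + boundary = 229.806.
Order-1 term: 1/12 · (0.118092 − 0.518573) = -0.0333734.
Partial sum through k=1: 229.773.
Order-2 term: −1/720 · (0.000664265 − 0.00125013) = 8.13702e-07.
Partial sum through k=2: 229.773.
Order-3 term: 1/30240 · (7.84202e-07 − 1.36010e-06) = -1.90441e-11.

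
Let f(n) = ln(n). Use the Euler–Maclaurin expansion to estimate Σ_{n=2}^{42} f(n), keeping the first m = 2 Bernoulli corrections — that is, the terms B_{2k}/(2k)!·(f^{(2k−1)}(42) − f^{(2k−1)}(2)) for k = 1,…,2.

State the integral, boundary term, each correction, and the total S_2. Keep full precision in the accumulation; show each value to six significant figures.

∫_2^42 ln(x) dx evaluates to 115.596.
½[f(2) + f(42)] = ½[0.693147 + 3.73767] = 2.21541.
So far: 117.811.
k=1: B_{2}/(2)! × [f^{(1)}(42) − f^{(1)}(2)] = 1/12 × (0.0238095 − 0.500000) = -0.0396825.
Partial sum through k=1: 117.772.
k=2: B_{4}/(4)! × [f^{(3)}(42) − f^{(3)}(2)] = −1/720 × (2.69949e-05 − 0.250000) = 0.000347185.

S_2 ≈ 117.772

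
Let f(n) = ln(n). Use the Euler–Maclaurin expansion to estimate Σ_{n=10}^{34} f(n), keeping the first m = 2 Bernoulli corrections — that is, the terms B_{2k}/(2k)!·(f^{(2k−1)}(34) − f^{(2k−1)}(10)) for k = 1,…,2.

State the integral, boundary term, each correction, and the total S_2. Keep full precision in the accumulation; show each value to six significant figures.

S_2 ≈ 75.7790

∫_10^34 ln(x) dx evaluates to 72.8704.
Boundary: ½(f(10) + f(34)) = ½(2.30259 + 3.52636) = 2.91447.
So far: 75.7849.
Correction k=1: B_{2}/2! · (f^{(1)}(34) − f^{(1)}(10)) = 1/12 · (0.0294118 − 0.100000) = -0.00588235.
Partial sum through k=1: 75.7790.
Correction k=2: B_{4}/4! · (f^{(3)}(34) − f^{(3)}(10)) = −1/720 · (5.08854e-05 − 0.00200000) = 2.70710e-06.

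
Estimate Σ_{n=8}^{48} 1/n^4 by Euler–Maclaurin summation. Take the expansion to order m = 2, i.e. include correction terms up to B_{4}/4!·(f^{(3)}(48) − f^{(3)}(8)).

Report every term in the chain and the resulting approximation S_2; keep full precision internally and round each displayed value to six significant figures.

S_2 ≈ 0.000780284

Integral: ∫_8^48 1/x^4 dx = 0.000648028.
½[f(8) + f(48)] = ½[0.000244141 + 1.88380e-07] = 0.000122165.
So far: 0.000770192.
Correction k=1: B_{2}/2! · (f^{(1)}(48) − f^{(1)}(8)) = 1/12 · (-1.56983e-08 − (-0.000122070)) = 1.01712e-05.
Partial sum through k=1: 0.000780363.
Correction k=2: B_{4}/4! · (f^{(3)}(48) − f^{(3)}(8)) = −1/720 · (-2.04406e-10 − (-5.72205e-05)) = -7.94726e-08.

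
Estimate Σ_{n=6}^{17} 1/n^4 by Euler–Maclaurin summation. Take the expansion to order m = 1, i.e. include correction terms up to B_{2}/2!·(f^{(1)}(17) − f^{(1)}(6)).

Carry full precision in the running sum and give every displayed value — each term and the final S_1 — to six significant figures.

S_1 ≈ 0.00190978

Integral: ∫_6^17 1/x^4 dx = 0.00147536.
Endpoint term: (f(6) + f(17))/2 = (0.000771605 + 1.19730e-05)/2 = 0.000391789.
Integral + boundary = 0.00186715.
Order-1 term: 1/12 · (-2.81719e-06 − (-0.000514403)) = 4.26322e-05.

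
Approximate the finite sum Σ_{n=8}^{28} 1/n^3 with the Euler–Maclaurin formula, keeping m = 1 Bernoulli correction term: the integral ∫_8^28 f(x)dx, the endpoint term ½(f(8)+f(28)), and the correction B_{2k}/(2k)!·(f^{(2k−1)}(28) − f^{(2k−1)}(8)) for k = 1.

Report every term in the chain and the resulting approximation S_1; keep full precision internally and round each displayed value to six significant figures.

S_1 ≈ 0.00823471

∫_8^28 1/x^3 dx evaluates to 0.00717474.
Boundary: ½(f(8) + f(28)) = ½(0.00195312 + 4.55539e-05) = 0.000999339.
So far: 0.00817408.
Order-1 term: 1/12 · (-4.88078e-06 − (-0.000732422)) = 6.06284e-05.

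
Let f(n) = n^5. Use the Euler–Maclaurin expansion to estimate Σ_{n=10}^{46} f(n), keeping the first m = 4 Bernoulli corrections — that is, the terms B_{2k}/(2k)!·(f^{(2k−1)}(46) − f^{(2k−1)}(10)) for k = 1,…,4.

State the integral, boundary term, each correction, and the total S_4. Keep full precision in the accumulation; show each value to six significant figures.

S_4 ≈ 1.68378e+09

Integral: ∫_10^46 x^5 dx = 1.57888e+09.
Boundary: ½(f(10) + f(46)) = ½(100000 + 2.05963e+08) = 1.03031e+08.
Integral + boundary = 1.68191e+09.
Correction k=1: B_{2}/2! · (f^{(1)}(46) − f^{(1)}(10)) = 1/12 · (2.23873e+07 − 50000.0) = 1.86144e+06.
After k=1: 1.68378e+09.
Correction k=2: B_{4}/4! · (f^{(3)}(46) − f^{(3)}(10)) = −1/720 · (126960 − 6000.00) = -168.000.
After k=2: 1.68378e+09.
Correction k=3: B_{6}/6! · (f^{(5)}(46) − f^{(5)}(10)) = 1/30240 · (120.000 − 120.000) = 0.00000.
After k=3: 1.68378e+09.
Correction k=4: B_{8}/8! · (f^{(7)}(46) − f^{(7)}(10)) = −1/1209600 · (0.00000 − 0.00000) = 0.00000.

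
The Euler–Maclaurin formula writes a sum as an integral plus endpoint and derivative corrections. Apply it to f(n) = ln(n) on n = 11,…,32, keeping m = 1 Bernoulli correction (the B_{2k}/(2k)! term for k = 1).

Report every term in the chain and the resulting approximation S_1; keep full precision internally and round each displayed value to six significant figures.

The integral term ∫_11^32 ln(x) dx = 63.5267.
½[f(11) + f(32)] = ½[2.39790 + 3.46574] = 2.93182.
Running total after boundary: 66.4585.
Correction k=1: B_{2}/2! · (f^{(1)}(32) − f^{(1)}(11)) = 1/12 · (0.0312500 − 0.0909091) = -0.00497159.

S_1 ≈ 66.4535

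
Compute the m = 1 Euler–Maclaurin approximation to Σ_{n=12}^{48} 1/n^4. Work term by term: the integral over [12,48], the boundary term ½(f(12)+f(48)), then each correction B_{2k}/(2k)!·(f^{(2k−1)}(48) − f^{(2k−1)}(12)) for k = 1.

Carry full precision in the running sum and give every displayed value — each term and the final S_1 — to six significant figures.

S_1 ≈ 0.000215432

Integral: ∫_12^48 1/x^4 dx = 0.000189887.
Boundary: ½(f(12) + f(48)) = ½(4.82253e-05 + 1.88380e-07) = 2.42068e-05.
So far: 0.000214094.
k=1: B_{2}/(2)! × [f^{(1)}(48) − f^{(1)}(12)] = 1/12 × (-1.56983e-08 − (-1.60751e-05)) = 1.33828e-06.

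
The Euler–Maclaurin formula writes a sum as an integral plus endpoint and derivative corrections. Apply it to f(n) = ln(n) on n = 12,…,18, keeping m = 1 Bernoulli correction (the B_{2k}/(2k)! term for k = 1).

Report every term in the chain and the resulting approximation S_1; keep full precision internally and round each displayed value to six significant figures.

S_1 ≈ 18.8931

∫_12^18 ln(x) dx evaluates to 16.2078.
Endpoint term: (f(12) + f(18))/2 = (2.48491 + 2.89037)/2 = 2.68764.
So far: 18.8955.
Correction k=1: B_{2}/2! · (f^{(1)}(18) − f^{(1)}(12)) = 1/12 · (0.0555556 − 0.0833333) = -0.00231481.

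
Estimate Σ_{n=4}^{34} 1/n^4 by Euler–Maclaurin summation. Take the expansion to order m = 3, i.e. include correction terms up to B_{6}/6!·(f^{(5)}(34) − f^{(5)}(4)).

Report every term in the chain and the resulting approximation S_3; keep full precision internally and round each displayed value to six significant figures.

S_3 ≈ 0.00746954

∫_4^34 1/x^4 dx evaluates to 0.00519985.
Endpoint term: (f(4) + f(34))/2 = (0.00390625 + 7.48315e-07)/2 = 0.00195350.
Integral + boundary = 0.00715335.
Correction k=1: B_{2}/2! · (f^{(1)}(34) − f^{(1)}(4)) = 1/12 · (-8.80370e-08 − (-0.00390625)) = 0.000325513.
Running total after k=1: 0.00747887.
Correction k=2: B_{4}/4! · (f^{(3)}(34) − f^{(3)}(4)) = −1/720 · (-2.28470e-09 − (-0.00732422)) = -1.01725e-05.
Running total after k=2: 0.00746869.
Correction k=3: B_{6}/6! · (f^{(5)}(34) − f^{(5)}(4)) = 1/30240 · (-1.10677e-10 − (-0.0256348)) = 8.47710e-07.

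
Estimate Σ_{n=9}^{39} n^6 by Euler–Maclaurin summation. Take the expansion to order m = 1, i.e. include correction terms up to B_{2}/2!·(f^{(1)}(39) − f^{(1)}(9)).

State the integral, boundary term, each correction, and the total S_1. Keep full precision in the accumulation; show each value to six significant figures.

S_1 ≈ 2.14085e+10

The integral term ∫_9^39 x^6 dx = 1.96037e+10.
½[f(9) + f(39)] = ½[531441 + 3.51874e+09] = 1.75964e+09.
Integral + boundary = 2.13634e+10.
k=1: B_{2}/(2)! × [f^{(1)}(39) − f^{(1)}(9)] = 1/12 × (5.41345e+08 − 354294) = 4.50826e+07.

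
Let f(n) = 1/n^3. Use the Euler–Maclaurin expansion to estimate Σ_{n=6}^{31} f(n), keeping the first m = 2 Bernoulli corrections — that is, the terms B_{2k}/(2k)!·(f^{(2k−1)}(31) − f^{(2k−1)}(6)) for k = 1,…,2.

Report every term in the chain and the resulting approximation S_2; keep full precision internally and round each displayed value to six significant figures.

Integral: ∫_6^31 1/x^3 dx = 0.0133686.
Endpoint term: (f(6) + f(31))/2 = (0.00462963 + 3.35672e-05)/2 = 0.00233160.
Running total after boundary: 0.0157002.
Correction k=1: B_{2}/2! · (f^{(1)}(31) − f^{(1)}(6)) = 1/12 · (-3.24844e-06 − (-0.00231481)) = 0.000192631.
Partial sum through k=1: 0.0158928.
Correction k=2: B_{4}/4! · (f^{(3)}(31) − f^{(3)}(6)) = −1/720 · (-6.76054e-08 − (-0.00128601)) = -1.78603e-06.

S_2 ≈ 0.0158910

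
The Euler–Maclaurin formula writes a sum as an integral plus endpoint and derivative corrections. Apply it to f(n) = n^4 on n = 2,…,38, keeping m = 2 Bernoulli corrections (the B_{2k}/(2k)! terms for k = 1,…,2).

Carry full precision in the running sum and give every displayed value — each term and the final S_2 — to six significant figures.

Integral: ∫_2^38 x^4 dx = 1.58470e+07.
Endpoint term: (f(2) + f(38))/2 = (16.0000 + 2.08514e+06)/2 = 1.04258e+06.
Integral + boundary = 1.68896e+07.
Correction k=1: B_{2}/2! · (f^{(1)}(38) − f^{(1)}(2)) = 1/12 · (219488 − 32.0000) = 18288.0.
After k=1: 1.69079e+07.
Correction k=2: B_{4}/4! · (f^{(3)}(38) − f^{(3)}(2)) = −1/720 · (912.000 − 48.0000) = -1.20000.

S_2 ≈ 1.69079e+07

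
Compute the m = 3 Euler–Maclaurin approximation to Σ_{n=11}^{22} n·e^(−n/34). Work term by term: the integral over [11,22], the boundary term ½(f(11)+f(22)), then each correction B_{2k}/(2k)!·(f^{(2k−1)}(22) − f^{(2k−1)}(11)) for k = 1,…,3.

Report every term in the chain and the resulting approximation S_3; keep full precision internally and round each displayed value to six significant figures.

S_3 ≈ 119.905

The integral term ∫_11^22 x·e^(−x/34) dx = 110.191.
½[f(11) + f(22)] = ½[7.95950 + 11.5188] = 9.73917.
Running total after boundary: 119.930.
Correction k=1: B_{2}/2! · (f^{(1)}(22) − f^{(1)}(11)) = 1/12 · (0.184794 − 0.489488) = -0.0253911.
Running total after k=1: 119.905.
Correction k=2: B_{4}/4! · (f^{(3)}(22) − f^{(3)}(11)) = −1/720 · (0.00106571 − 0.00167532) = 8.46679e-07.
Running total after k=2: 119.905.
Correction k=3: B_{6}/6! · (f^{(5)}(22) − f^{(5)}(11)) = 1/30240 · (1.70551e-06 − 2.53219e-06) = -2.73373e-11.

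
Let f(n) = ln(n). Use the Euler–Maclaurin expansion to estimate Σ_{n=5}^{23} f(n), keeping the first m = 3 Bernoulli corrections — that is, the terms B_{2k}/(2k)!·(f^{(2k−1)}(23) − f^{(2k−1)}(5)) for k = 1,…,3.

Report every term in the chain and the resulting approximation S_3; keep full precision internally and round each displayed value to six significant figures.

S_3 ≈ 48.4286

The integral term ∫_5^23 ln(x) dx = 46.0692.
Endpoint term: (f(5) + f(23))/2 = (1.60944 + 3.13549)/2 = 2.37247.
Integral + boundary = 48.4416.
Order-1 term: 1/12 · (0.0434783 − 0.200000) = -0.0130435.
After k=1: 48.4286.
Order-2 term: −1/720 · (0.000164379 − 0.0160000) = 2.19939e-05.
After k=2: 48.4286.
Order-3 term: 1/30240 · (3.72883e-06 − 0.00768000) = -2.53845e-07.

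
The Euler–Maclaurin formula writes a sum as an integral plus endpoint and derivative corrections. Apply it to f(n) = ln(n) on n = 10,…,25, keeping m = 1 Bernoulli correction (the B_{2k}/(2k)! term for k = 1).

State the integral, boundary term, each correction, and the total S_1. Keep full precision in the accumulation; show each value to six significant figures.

Integral: ∫_10^25 ln(x) dx = 42.4460.
½[f(10) + f(25)] = ½[2.30259 + 3.21888] = 2.76073.
Integral + boundary = 45.2068.
Order-1 term: 1/12 · (0.0400000 − 0.100000) = -0.00500000.

S_1 ≈ 45.2018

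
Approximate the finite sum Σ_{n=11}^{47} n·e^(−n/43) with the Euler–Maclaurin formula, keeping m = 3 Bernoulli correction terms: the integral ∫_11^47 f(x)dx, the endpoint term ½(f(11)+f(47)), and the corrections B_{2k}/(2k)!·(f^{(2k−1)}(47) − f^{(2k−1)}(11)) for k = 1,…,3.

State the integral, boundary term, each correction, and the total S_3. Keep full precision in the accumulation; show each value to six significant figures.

S_3 ≈ 512.747

∫_11^47 x·e^(−x/43) dx evaluates to 500.662.
Endpoint term: (f(11) + f(47))/2 = (8.51715 + 15.7545)/2 = 12.1358.
So far: 512.798.
Order-1 term: 1/12 · (-0.0311815 − 0.576213) = -0.0506162.
Running total after k=1: 512.747.
Order-2 term: −1/720 · (0.000345712 − 0.00114915) = 1.11589e-06.
Running total after k=2: 512.747.
Order-3 term: 1/30240 · (3.83065e-07 − 1.07446e-06) = -2.28635e-11.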